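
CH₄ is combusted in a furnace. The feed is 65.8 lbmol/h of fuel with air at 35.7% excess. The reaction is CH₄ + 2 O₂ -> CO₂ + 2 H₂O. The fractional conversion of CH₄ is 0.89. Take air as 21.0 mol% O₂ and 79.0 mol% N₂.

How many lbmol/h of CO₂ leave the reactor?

Stoichiometric O₂ = 2 × 65.8 = 131.6 lbmol/h; O₂ fed = 131.6 × 1.357 = 178.6 lbmol/h.
N₂ fed = 178.6 × 79/21 = 671.8 lbmol/h.
Fuel reacted = 0.89 × 65.8 → ξ = 58.56 lbmol/h.
Outlet (n = n₀ + ν ξ):
  CH₄: 65.8 − 1(58.56) = 7.238
  O₂: 178.6 − 2(58.56) = 61.46
  N₂: 671.8 (inert)
  CO₂: 0 + 1(58.56) = 58.56
  H₂O: 0 + 2(58.56) = 117.1

58.6 lbmol/h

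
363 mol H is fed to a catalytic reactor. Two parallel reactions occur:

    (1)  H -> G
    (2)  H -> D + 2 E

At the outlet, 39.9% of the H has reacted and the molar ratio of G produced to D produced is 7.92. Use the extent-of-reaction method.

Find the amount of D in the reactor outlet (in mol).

Conversion of H: H consumed = 0.399 × 363 = 144.8 mol = 1ξ₁ + 1ξ₂.
Selectivity: 1ξ₁ / (1ξ₂) = 7.92 → ξ₁ = 7.92 ξ₂.
Substitute: (1·7.92 + 1) ξ₂ = 144.8 → ξ₂ = 16.24 mol, ξ₁ = 128.6 mol.
Outlet amounts (n = n₀ + Σ ν·ξ):
  H: 363 − 1(128.6) − 1(16.24) = 218.2
  G: 0 + 1(128.6) = 128.6
  D: 0 + 1(16.24) = 16.24
  E: 0 + 2(16.24) = 32.47

16.2 mol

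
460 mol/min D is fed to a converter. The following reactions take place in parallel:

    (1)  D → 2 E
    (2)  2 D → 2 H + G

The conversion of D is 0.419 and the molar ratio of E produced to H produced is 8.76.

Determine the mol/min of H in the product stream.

35.8 mol/min

Conversion of D: D consumed = 0.419 × 460 = 192.7 mol/min = 1ξ₁ + 2ξ₂.
Selectivity: 2ξ₁ / (2ξ₂) = 8.76 → ξ₁ = 8.76 ξ₂.
Substitute: (1·8.76 + 2) ξ₂ = 192.7 → ξ₂ = 17.91 mol/min, ξ₁ = 156.9 mol/min.
Outlet amounts (n = n₀ + Σ ν·ξ):
  D: 460 − 1(156.9) − 2(17.91) = 267.3
  E: 0 + 2(156.9) = 313.8
  H: 0 + 2(17.91) = 35.83
  G: 0 + 1(17.91) = 17.91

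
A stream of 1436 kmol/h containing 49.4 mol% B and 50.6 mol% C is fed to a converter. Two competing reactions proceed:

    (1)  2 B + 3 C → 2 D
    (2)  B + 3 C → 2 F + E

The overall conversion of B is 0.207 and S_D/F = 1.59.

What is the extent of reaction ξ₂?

ξ₂ = 35.1 kmol/h

Conversion of B: B consumed = 0.207 × 709.4 = 146.8 kmol/h = 2ξ₁ + 1ξ₂.
Selectivity: 2ξ₁ / (2ξ₂) = 1.59 → ξ₁ = 1.59 ξ₂.
Substitute: (2·1.59 + 1) ξ₂ = 146.8 → ξ₂ = 35.13 kmol/h, ξ₁ = 55.86 kmol/h.
Outlet amounts (n = n₀ + Σ ν·ξ):
  B: 709.4 − 2(55.86) − 1(35.13) = 562.5
  C: 726.6 − 3(55.86) − 3(35.13) = 453.7
  D: 0 + 2(55.86) = 111.7
  F: 0 + 2(35.13) = 70.26
  E: 0 + 1(35.13) = 35.13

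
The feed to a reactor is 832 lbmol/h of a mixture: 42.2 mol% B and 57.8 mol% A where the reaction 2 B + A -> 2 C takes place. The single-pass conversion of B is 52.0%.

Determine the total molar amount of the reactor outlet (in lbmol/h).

741 lbmol/h

B reacted = 0.52 × 351.1 = 182.6 lbmol/h; ν_B = −2, so ξ = 182.6/2 = 91.29 lbmol/h.
Outlet amounts (n = n₀ + ν ξ):
  B: 351.1 − 2(91.29) = 168.5
  A: 480.9 − 1(91.29) = 389.6
  C: 0 + 2(91.29) = 182.6
Total out = 168.5 + 389.6 + 182.6 = 740.7 lbmol/h.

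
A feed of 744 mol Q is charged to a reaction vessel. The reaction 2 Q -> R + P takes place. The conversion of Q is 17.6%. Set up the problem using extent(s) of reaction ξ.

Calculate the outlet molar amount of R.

Q reacted = 0.176 × 744 = 130.9 mol; ν_Q = −2, so ξ = 130.9/2 = 65.47 mol.
Outlet amounts (n = n₀ + ν ξ):
  Q: 744 − 2(65.47) = 613.1
  R: 0 + 1(65.47) = 65.47
  P: 0 + 1(65.47) = 65.47

65.5 mol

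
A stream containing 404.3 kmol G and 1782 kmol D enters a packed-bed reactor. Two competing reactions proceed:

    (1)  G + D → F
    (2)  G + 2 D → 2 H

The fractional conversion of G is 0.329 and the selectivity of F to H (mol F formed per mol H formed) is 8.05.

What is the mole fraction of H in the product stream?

Conversion of G: G consumed = 0.329 × 404.3 = 133 kmol = 1ξ₁ + 1ξ₂.
Selectivity: 1ξ₁ / (2ξ₂) = 8.05 → ξ₁ = 16.1 ξ₂.
Substitute: (1·16.1 + 1) ξ₂ = 133 → ξ₂ = 7.779 kmol, ξ₁ = 125.2 kmol.
Outlet amounts (n = n₀ + Σ ν·ξ):
  G: 404.3 − 1(125.2) − 1(7.779) = 271.3
  D: 1782 − 1(125.2) − 2(7.779) = 1641
  F: 0 + 1(125.2) = 125.2
  H: 0 + 2(7.779) = 15.56
Total out = 2053 kmol; y_H = 15.56 / 2053 = 0.007577.

0.00758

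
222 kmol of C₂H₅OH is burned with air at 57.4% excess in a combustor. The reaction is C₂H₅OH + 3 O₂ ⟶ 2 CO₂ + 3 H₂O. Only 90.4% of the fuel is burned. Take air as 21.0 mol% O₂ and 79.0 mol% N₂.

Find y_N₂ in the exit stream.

Stoichiometric O₂ = 3 × 222 = 666 kmol; O₂ fed = 666 × 1.574 = 1048 kmol.
N₂ fed = 1048 × 79/21 = 3944 kmol.
Fuel reacted = 0.904 × 222 → ξ = 200.7 kmol.
Outlet (n = n₀ + ν ξ):
  C₂H₅OH: 222 − 1(200.7) = 21.31
  O₂: 1048 − 3(200.7) = 446.2
  N₂: 3944 (inert)
  CO₂: 0 + 2(200.7) = 401.4
  H₂O: 0 + 3(200.7) = 602.1
Total out = 5415 kmol; y_N₂ = 3944 / 5415 = 0.7283.

0.728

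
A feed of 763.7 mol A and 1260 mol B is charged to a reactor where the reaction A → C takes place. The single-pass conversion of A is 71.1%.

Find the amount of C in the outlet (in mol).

543 mol

A reacted = 0.711 × 763.7 = 543 mol; ν_A = −1, so ξ = 543/1 = 543 mol.
Outlet amounts (n = n₀ + ν ξ):
  A: 763.7 − 1(543) = 220.7
  C: 0 + 1(543) = 543
  B: 1260 (inert)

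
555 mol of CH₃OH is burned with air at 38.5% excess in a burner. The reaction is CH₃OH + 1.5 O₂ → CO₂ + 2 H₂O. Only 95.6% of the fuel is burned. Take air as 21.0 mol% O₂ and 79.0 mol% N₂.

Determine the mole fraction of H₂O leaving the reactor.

Stoichiometric O₂ = 1.5 × 555 = 832.5 mol; O₂ fed = 832.5 × 1.385 = 1153 mol.
N₂ fed = 1153 × 79/21 = 4338 mol.
Fuel reacted = 0.956 × 555 → ξ = 530.6 mol.
Outlet (n = n₀ + ν ξ):
  CH₃OH: 555 − 1(530.6) = 24.42
  O₂: 1153 − 1.5(530.6) = 357.1
  N₂: 4338 (inert)
  CO₂: 0 + 1(530.6) = 530.6
  H₂O: 0 + 2(530.6) = 1061
Total out = 6311 mol; y_H₂O = 1061 / 6311 = 0.1681.

0.168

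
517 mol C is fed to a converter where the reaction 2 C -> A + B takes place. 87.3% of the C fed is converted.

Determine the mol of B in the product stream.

C reacted = 0.873 × 517 = 451.3 mol; ν_C = −2, so ξ = 451.3/2 = 225.7 mol.
Outlet amounts (n = n₀ + ν ξ):
  C: 517 − 2(225.7) = 65.66
  A: 0 + 1(225.7) = 225.7
  B: 0 + 1(225.7) = 225.7

226 mol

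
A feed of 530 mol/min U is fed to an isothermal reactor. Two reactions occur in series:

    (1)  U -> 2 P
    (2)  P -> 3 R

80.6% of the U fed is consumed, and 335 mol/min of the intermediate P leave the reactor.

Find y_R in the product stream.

Conversion of U: U consumed = 1ξ₁ = 0.806 × 530 → ξ₁ = 427.2 mol/min.
P balance: n_P = 0 + 2ξ₁ − 1ξ₂ = 335 → ξ₂ = (2·427.2 − 335)/1 = 519.4 mol/min.
Outlet amounts (n = n₀ + Σ ν·ξ):
  U: 530 − 1(427.2) = 102.8
  P: 0 + 2(427.2) − 1(519.4) = 335
  R: 0 + 3(519.4) = 1558
Total out = 1996 mol/min; y_R = 1558 / 1996 = 0.7806.

0.781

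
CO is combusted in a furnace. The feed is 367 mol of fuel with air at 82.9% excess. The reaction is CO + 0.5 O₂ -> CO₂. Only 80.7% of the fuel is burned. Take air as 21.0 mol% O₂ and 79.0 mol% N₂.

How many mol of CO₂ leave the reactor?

296 mol

Stoichiometric O₂ = 0.5 × 367 = 183.5 mol; O₂ fed = 183.5 × 1.829 = 335.6 mol.
N₂ fed = 335.6 × 79/21 = 1263 mol.
Fuel reacted = 0.807 × 367 → ξ = 296.2 mol.
Outlet (n = n₀ + ν ξ):
  CO: 367 − 1(296.2) = 70.83
  O₂: 335.6 − 0.5(296.2) = 187.5
  N₂: 1263 (inert)
  CO₂: 0 + 1(296.2) = 296.2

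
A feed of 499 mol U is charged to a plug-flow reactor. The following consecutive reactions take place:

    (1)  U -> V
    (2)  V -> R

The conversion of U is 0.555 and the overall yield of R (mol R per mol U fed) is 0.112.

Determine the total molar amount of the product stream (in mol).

499 mol

Conversion of U: U consumed = 1ξ₁ = 0.555 × 499 → ξ₁ = 276.9 mol.
Yield of R: 1ξ₂ / 499 = 0.112 → ξ₂ = 55.89 mol.
Outlet amounts (n = n₀ + Σ ν·ξ):
  U: 499 − 1(276.9) = 222.1
  V: 0 + 1(276.9) − 1(55.89) = 221.1
  R: 0 + 1(55.89) = 55.89
Total out = 222.1 + 221.1 + 55.89 = 499 mol.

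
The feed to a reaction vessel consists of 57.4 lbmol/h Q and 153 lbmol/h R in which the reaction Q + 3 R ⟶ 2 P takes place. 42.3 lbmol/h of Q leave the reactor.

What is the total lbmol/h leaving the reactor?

For Q: n = n₀ − 1ξ → 42.3 = 57.4 − 1ξ, giving ξ = 15.1 lbmol/h.
Outlet amounts (n = n₀ + ν ξ):
  Q: 57.4 − 1(15.1) = 42.3
  R: 153 − 3(15.1) = 107.7
  P: 0 + 2(15.1) = 30.2
Total out = 42.3 + 107.7 + 30.2 = 180.2 lbmol/h.

180 lbmol/h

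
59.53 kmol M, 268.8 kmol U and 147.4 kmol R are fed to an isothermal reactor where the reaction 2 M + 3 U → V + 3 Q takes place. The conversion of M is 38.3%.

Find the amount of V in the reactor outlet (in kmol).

M reacted = 0.383 × 59.53 = 22.8 kmol; ν_M = −2, so ξ = 22.8/2 = 11.4 kmol.
Outlet amounts (n = n₀ + ν ξ):
  M: 59.53 − 2(11.4) = 36.73
  U: 268.8 − 3(11.4) = 234.6
  V: 0 + 1(11.4) = 11.4
  Q: 0 + 3(11.4) = 34.2
  R: 147.4 (inert)

11.4 kmol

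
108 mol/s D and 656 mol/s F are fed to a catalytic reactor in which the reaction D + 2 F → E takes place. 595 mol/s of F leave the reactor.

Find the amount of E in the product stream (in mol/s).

For F: n = n₀ − 2ξ → 595 = 656 − 2ξ, giving ξ = 30.5 mol/s.
Outlet amounts (n = n₀ + ν ξ):
  D: 108 − 1(30.5) = 77.5
  F: 656 − 2(30.5) = 595
  E: 0 + 1(30.5) = 30.5

30.5 mol/s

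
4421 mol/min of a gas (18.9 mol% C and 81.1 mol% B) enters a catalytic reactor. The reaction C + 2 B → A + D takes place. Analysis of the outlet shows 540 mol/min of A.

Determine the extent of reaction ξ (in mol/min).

ξ = 540 mol/min

For A: n = n₀ + 1ξ → 540 = 0 + 1ξ, giving ξ = 540 mol/min.
Outlet amounts (n = n₀ + ν ξ):
  C: 835.6 − 1(540) = 295.6
  B: 3585 − 2(540) = 2505
  A: 0 + 1(540) = 540
  D: 0 + 1(540) = 540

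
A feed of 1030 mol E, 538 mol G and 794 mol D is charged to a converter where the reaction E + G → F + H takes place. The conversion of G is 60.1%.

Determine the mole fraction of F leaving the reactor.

0.137

G reacted = 0.601 × 538 = 323.3 mol; ν_G = −1, so ξ = 323.3/1 = 323.3 mol.
Outlet amounts (n = n₀ + ν ξ):
  E: 1030 − 1(323.3) = 706.7
  G: 538 − 1(323.3) = 214.7
  F: 0 + 1(323.3) = 323.3
  H: 0 + 1(323.3) = 323.3
  D: 794 (inert)
Total out = 2362 mol; y_F = 323.3 / 2362 = 0.1369.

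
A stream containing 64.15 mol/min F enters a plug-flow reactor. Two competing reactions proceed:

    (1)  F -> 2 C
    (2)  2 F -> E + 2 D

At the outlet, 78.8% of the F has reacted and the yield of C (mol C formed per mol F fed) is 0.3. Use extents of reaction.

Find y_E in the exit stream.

0.217

Yield of C: 2ξ₁ / 64.15 = 0.3 → ξ₁ = 9.623 mol/min.
Conversion of F: 1ξ₁ + 2ξ₂ = 0.788 × 64.15 = 50.55 → ξ₂ = 20.46 mol/min.
Outlet amounts (n = n₀ + Σ ν·ξ):
  F: 64.15 − 1(9.623) − 2(20.46) = 13.6
  C: 0 + 2(9.623) = 19.25
  E: 0 + 1(20.46) = 20.46
  D: 0 + 2(20.46) = 40.93
Total out = 94.24 mol/min; y_E = 20.46 / 94.24 = 0.2172.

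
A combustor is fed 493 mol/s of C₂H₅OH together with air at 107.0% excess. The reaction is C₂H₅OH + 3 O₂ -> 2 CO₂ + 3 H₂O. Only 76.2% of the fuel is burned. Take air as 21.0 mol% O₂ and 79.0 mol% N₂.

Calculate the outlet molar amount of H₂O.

1130 mol/s

Stoichiometric O₂ = 3 × 493 = 1479 mol/s; O₂ fed = 1479 × 2.070 = 3062 mol/s.
N₂ fed = 3062 × 79/21 = 11520 mol/s.
Fuel reacted = 0.762 × 493 → ξ = 375.7 mol/s.
Outlet (n = n₀ + ν ξ):
  C₂H₅OH: 493 − 1(375.7) = 117.3
  O₂: 3062 − 3(375.7) = 1935
  N₂: 11520 (inert)
  CO₂: 0 + 2(375.7) = 751.3
  H₂O: 0 + 3(375.7) = 1127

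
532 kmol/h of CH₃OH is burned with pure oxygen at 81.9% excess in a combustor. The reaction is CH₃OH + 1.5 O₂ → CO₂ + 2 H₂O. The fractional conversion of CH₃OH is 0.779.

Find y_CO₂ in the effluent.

Stoichiometric O₂ = 1.5 × 532 = 798 kmol/h; O₂ fed = 798 × 1.819 = 1452 kmol/h.
Fuel reacted = 0.779 × 532 → ξ = 414.4 kmol/h.
Outlet (n = n₀ + ν ξ):
  CH₃OH: 532 − 1(414.4) = 117.6
  O₂: 1452 − 1.5(414.4) = 829.9
  CO₂: 0 + 1(414.4) = 414.4
  H₂O: 0 + 2(414.4) = 828.9
Total out = 2191 kmol/h; y_CO₂ = 414.4 / 2191 = 0.1892.

0.189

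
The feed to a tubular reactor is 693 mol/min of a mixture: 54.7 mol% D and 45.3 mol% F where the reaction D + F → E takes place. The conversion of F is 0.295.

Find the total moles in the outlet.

600 mol/min

F reacted = 0.295 × 313.9 = 92.61 mol/min; ν_F = −1, so ξ = 92.61/1 = 92.61 mol/min.
Outlet amounts (n = n₀ + ν ξ):
  D: 379.1 − 1(92.61) = 286.5
  F: 313.9 − 1(92.61) = 221.3
  E: 0 + 1(92.61) = 92.61
Total out = 286.5 + 221.3 + 92.61 = 600.4 mol/min.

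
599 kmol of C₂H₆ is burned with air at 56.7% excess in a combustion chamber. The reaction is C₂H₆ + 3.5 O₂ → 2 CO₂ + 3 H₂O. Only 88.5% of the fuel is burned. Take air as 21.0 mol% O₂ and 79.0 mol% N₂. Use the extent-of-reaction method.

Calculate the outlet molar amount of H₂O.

1590 kmol

Stoichiometric O₂ = 3.5 × 599 = 2096 kmol; O₂ fed = 2096 × 1.567 = 3285 kmol.
N₂ fed = 3285 × 79/21 = 12360 kmol.
Fuel reacted = 0.885 × 599 → ξ = 530.1 kmol.
Outlet (n = n₀ + ν ξ):
  C₂H₆: 599 − 1(530.1) = 68.88
  O₂: 3285 − 3.5(530.1) = 1430
  N₂: 12360 (inert)
  CO₂: 0 + 2(530.1) = 1060
  H₂O: 0 + 3(530.1) = 1590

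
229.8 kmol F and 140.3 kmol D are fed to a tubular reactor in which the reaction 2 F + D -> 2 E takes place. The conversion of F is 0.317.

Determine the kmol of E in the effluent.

F reacted = 0.317 × 229.8 = 72.85 kmol; ν_F = −2, so ξ = 72.85/2 = 36.42 kmol.
Outlet amounts (n = n₀ + ν ξ):
  F: 229.8 − 2(36.42) = 157
  D: 140.3 − 1(36.42) = 103.9
  E: 0 + 2(36.42) = 72.85

72.8 kmol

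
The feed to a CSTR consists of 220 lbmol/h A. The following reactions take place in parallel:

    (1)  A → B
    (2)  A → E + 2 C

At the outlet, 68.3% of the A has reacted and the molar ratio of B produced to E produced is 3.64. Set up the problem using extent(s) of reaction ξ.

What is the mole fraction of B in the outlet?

Conversion of A: A consumed = 0.683 × 220 = 150.3 lbmol/h = 1ξ₁ + 1ξ₂.
Selectivity: 1ξ₁ / (1ξ₂) = 3.64 → ξ₁ = 3.64 ξ₂.
Substitute: (1·3.64 + 1) ξ₂ = 150.3 → ξ₂ = 32.38 lbmol/h, ξ₁ = 117.9 lbmol/h.
Outlet amounts (n = n₀ + Σ ν·ξ):
  A: 220 − 1(117.9) − 1(32.38) = 69.74
  B: 0 + 1(117.9) = 117.9
  E: 0 + 1(32.38) = 32.38
  C: 0 + 2(32.38) = 64.77
Total out = 284.8 lbmol/h; y_B = 117.9 / 284.8 = 0.4139.

0.414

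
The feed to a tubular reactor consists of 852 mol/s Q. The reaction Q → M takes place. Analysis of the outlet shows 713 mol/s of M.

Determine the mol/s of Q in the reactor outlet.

For M: n = n₀ + 1ξ → 713 = 0 + 1ξ, giving ξ = 713 mol/s.
Outlet amounts (n = n₀ + ν ξ):
  Q: 852 − 1(713) = 139
  M: 0 + 1(713) = 713

139 mol/s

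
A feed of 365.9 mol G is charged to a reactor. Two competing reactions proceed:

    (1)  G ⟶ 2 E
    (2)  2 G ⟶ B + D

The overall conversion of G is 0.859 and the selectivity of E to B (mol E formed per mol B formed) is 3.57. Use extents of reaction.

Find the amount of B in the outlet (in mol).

Conversion of G: G consumed = 0.859 × 365.9 = 314.3 mol = 1ξ₁ + 2ξ₂.
Selectivity: 2ξ₁ / (1ξ₂) = 3.57 → ξ₁ = 1.785 ξ₂.
Substitute: (1·1.785 + 2) ξ₂ = 314.3 → ξ₂ = 83.04 mol, ξ₁ = 148.2 mol.
Outlet amounts (n = n₀ + Σ ν·ξ):
  G: 365.9 − 1(148.2) − 2(83.04) = 51.59
  E: 0 + 2(148.2) = 296.5
  B: 0 + 1(83.04) = 83.04
  D: 0 + 1(83.04) = 83.04

83 mol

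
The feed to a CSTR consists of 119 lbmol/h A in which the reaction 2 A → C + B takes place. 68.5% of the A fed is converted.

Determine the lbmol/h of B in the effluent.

40.8 lbmol/h

A reacted = 0.685 × 119 = 81.52 lbmol/h; ν_A = −2, so ξ = 81.52/2 = 40.76 lbmol/h.
Outlet amounts (n = n₀ + ν ξ):
  A: 119 − 2(40.76) = 37.48
  C: 0 + 1(40.76) = 40.76
  B: 0 + 1(40.76) = 40.76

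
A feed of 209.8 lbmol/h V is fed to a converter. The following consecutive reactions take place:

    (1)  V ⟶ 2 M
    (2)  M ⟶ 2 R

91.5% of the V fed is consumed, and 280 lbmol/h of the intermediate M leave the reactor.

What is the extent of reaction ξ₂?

ξ₂ = 104 lbmol/h

Conversion of V: V consumed = 1ξ₁ = 0.915 × 209.8 → ξ₁ = 192 lbmol/h.
M balance: n_M = 0 + 2ξ₁ − 1ξ₂ = 280 → ξ₂ = (2·192 − 280)/1 = 103.9 lbmol/h.
Outlet amounts (n = n₀ + Σ ν·ξ):
  V: 209.8 − 1(192) = 17.83
  M: 0 + 2(192) − 1(103.9) = 280
  R: 0 + 2(103.9) = 207.9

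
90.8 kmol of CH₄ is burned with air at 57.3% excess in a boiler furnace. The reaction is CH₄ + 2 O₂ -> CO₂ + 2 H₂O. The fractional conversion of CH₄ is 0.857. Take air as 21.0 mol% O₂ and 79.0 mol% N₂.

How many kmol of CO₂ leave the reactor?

77.8 kmol

Stoichiometric O₂ = 2 × 90.8 = 181.6 kmol; O₂ fed = 181.6 × 1.573 = 285.7 kmol.
N₂ fed = 285.7 × 79/21 = 1075 kmol.
Fuel reacted = 0.857 × 90.8 → ξ = 77.82 kmol.
Outlet (n = n₀ + ν ξ):
  CH₄: 90.8 − 1(77.82) = 12.98
  O₂: 285.7 − 2(77.82) = 130
  N₂: 1075 (inert)
  CO₂: 0 + 1(77.82) = 77.82
  H₂O: 0 + 2(77.82) = 155.6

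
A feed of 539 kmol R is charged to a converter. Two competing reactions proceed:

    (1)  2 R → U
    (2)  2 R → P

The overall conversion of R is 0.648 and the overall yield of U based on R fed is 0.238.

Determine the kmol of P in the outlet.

46.4 kmol

Yield of U: 1ξ₁ / 539 = 0.238 → ξ₁ = 128.3 kmol.
Conversion of R: 2ξ₁ + 2ξ₂ = 0.648 × 539 = 349.3 → ξ₂ = 46.35 kmol.
Outlet amounts (n = n₀ + Σ ν·ξ):
  R: 539 − 2(128.3) − 2(46.35) = 189.7
  U: 0 + 1(128.3) = 128.3
  P: 0 + 1(46.35) = 46.35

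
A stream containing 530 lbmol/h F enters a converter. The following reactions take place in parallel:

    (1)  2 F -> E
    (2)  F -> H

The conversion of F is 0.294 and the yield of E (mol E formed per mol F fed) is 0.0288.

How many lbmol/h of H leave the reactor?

125 lbmol/h

Yield of E: 1ξ₁ / 530 = 0.0288 → ξ₁ = 15.26 lbmol/h.
Conversion of F: 2ξ₁ + 1ξ₂ = 0.294 × 530 = 155.8 → ξ₂ = 125.3 lbmol/h.
Outlet amounts (n = n₀ + Σ ν·ξ):
  F: 530 − 2(15.26) − 1(125.3) = 374.2
  E: 0 + 1(15.26) = 15.26
  H: 0 + 1(125.3) = 125.3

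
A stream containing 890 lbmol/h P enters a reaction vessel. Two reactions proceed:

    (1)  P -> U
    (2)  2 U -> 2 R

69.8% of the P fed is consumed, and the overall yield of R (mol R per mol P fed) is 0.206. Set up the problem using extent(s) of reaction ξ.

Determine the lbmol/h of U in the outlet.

Conversion of P: P consumed = 1ξ₁ = 0.698 × 890 → ξ₁ = 621.2 lbmol/h.
Yield of R: 2ξ₂ / 890 = 0.206 → ξ₂ = 91.67 lbmol/h.
Outlet amounts (n = n₀ + Σ ν·ξ):
  P: 890 − 1(621.2) = 268.8
  U: 0 + 1(621.2) − 2(91.67) = 437.9
  R: 0 + 2(91.67) = 183.3

438 lbmol/h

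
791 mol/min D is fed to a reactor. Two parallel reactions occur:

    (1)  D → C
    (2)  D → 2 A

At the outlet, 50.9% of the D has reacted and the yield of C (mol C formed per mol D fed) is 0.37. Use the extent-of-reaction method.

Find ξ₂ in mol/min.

ξ₂ = 110 mol/min

Yield of C: 1ξ₁ / 791 = 0.37 → ξ₁ = 292.7 mol/min.
Conversion of D: 1ξ₁ + 1ξ₂ = 0.509 × 791 = 402.6 → ξ₂ = 109.9 mol/min.
Outlet amounts (n = n₀ + Σ ν·ξ):
  D: 791 − 1(292.7) − 1(109.9) = 388.4
  C: 0 + 1(292.7) = 292.7
  A: 0 + 2(109.9) = 219.9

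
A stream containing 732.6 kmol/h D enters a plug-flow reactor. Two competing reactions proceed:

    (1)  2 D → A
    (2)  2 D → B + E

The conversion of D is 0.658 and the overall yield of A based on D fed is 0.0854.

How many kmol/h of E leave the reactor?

178 kmol/h

Yield of A: 1ξ₁ / 732.6 = 0.0854 → ξ₁ = 62.56 kmol/h.
Conversion of D: 2ξ₁ + 2ξ₂ = 0.658 × 732.6 = 482.1 → ξ₂ = 178.5 kmol/h.
Outlet amounts (n = n₀ + Σ ν·ξ):
  D: 732.6 − 2(62.56) − 2(178.5) = 250.5
  A: 0 + 1(62.56) = 62.56
  B: 0 + 1(178.5) = 178.5
  E: 0 + 1(178.5) = 178.5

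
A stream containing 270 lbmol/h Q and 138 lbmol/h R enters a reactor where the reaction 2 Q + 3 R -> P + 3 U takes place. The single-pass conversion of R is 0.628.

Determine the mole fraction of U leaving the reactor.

0.229

R reacted = 0.628 × 138 = 86.66 lbmol/h; ν_R = −3, so ξ = 86.66/3 = 28.89 lbmol/h.
Outlet amounts (n = n₀ + ν ξ):
  Q: 270 − 2(28.89) = 212.2
  R: 138 − 3(28.89) = 51.34
  P: 0 + 1(28.89) = 28.89
  U: 0 + 3(28.89) = 86.66
Total out = 379.1 lbmol/h; y_U = 86.66 / 379.1 = 0.2286.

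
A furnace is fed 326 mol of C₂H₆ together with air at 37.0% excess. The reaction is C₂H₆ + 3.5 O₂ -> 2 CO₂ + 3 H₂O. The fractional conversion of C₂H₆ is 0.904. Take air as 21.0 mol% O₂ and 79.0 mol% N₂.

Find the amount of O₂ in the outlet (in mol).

Stoichiometric O₂ = 3.5 × 326 = 1141 mol; O₂ fed = 1141 × 1.370 = 1563 mol.
N₂ fed = 1563 × 79/21 = 5880 mol.
Fuel reacted = 0.904 × 326 → ξ = 294.7 mol.
Outlet (n = n₀ + ν ξ):
  C₂H₆: 326 − 1(294.7) = 31.3
  O₂: 1563 − 3.5(294.7) = 531.7
  N₂: 5880 (inert)
  CO₂: 0 + 2(294.7) = 589.4
  H₂O: 0 + 3(294.7) = 884.1

532 mol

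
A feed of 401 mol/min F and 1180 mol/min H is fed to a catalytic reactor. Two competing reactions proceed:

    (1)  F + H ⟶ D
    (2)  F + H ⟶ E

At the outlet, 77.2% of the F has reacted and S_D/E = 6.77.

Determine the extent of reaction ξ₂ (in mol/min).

Conversion of F: F consumed = 0.772 × 401 = 309.6 mol/min = 1ξ₁ + 1ξ₂.
Selectivity: 1ξ₁ / (1ξ₂) = 6.77 → ξ₁ = 6.77 ξ₂.
Substitute: (1·6.77 + 1) ξ₂ = 309.6 → ξ₂ = 39.84 mol/min, ξ₁ = 269.7 mol/min.
Outlet amounts (n = n₀ + Σ ν·ξ):
  F: 401 − 1(269.7) − 1(39.84) = 91.43
  H: 1180 − 1(269.7) − 1(39.84) = 870.4
  D: 0 + 1(269.7) = 269.7
  E: 0 + 1(39.84) = 39.84

ξ₂ = 39.8 mol/min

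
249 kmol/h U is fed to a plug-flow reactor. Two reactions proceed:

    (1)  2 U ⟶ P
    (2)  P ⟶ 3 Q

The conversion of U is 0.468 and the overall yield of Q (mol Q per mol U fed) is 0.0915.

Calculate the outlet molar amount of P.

Conversion of U: U consumed = 2ξ₁ = 0.468 × 249 → ξ₁ = 58.27 kmol/h.
Yield of Q: 3ξ₂ / 249 = 0.0915 → ξ₂ = 7.595 kmol/h.
Outlet amounts (n = n₀ + Σ ν·ξ):
  U: 249 − 2(58.27) = 132.5
  P: 0 + 1(58.27) − 1(7.595) = 50.67
  Q: 0 + 3(7.595) = 22.78

50.7 kmol/h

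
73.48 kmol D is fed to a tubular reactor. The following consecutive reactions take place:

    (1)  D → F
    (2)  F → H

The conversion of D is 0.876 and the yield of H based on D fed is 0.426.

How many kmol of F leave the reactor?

33.1 kmol

Conversion of D: D consumed = 1ξ₁ = 0.876 × 73.48 → ξ₁ = 64.37 kmol.
Yield of H: 1ξ₂ / 73.48 = 0.426 → ξ₂ = 31.3 kmol.
Outlet amounts (n = n₀ + Σ ν·ξ):
  D: 73.48 − 1(64.37) = 9.112
  F: 0 + 1(64.37) − 1(31.3) = 33.07
  H: 0 + 1(31.3) = 31.3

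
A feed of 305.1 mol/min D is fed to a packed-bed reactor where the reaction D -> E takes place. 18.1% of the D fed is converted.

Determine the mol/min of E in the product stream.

D reacted = 0.181 × 305.1 = 55.22 mol/min; ν_D = −1, so ξ = 55.22/1 = 55.22 mol/min.
Outlet amounts (n = n₀ + ν ξ):
  D: 305.1 − 1(55.22) = 249.9
  E: 0 + 1(55.22) = 55.22

55.2 mol/min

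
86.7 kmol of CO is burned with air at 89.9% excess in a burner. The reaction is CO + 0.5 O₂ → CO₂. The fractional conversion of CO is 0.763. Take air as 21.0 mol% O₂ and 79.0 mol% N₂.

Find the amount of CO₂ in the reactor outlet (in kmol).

Stoichiometric O₂ = 0.5 × 86.7 = 43.35 kmol; O₂ fed = 43.35 × 1.899 = 82.32 kmol.
N₂ fed = 82.32 × 79/21 = 309.7 kmol.
Fuel reacted = 0.763 × 86.7 → ξ = 66.15 kmol.
Outlet (n = n₀ + ν ξ):
  CO: 86.7 − 1(66.15) = 20.55
  O₂: 82.32 − 0.5(66.15) = 49.25
  N₂: 309.7 (inert)
  CO₂: 0 + 1(66.15) = 66.15

66.2 kmol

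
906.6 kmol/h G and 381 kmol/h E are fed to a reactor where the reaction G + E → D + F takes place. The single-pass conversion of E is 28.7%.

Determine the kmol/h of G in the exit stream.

797 kmol/h

E reacted = 0.287 × 381 = 109.3 kmol/h; ν_E = −1, so ξ = 109.3/1 = 109.3 kmol/h.
Outlet amounts (n = n₀ + ν ξ):
  G: 906.6 − 1(109.3) = 797.3
  E: 381 − 1(109.3) = 271.7
  D: 0 + 1(109.3) = 109.3
  F: 0 + 1(109.3) = 109.3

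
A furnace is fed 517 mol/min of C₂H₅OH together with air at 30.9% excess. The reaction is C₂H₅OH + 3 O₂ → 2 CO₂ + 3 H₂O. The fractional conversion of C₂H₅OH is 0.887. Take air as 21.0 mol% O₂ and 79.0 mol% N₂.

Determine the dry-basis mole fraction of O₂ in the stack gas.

Stoichiometric O₂ = 3 × 517 = 1551 mol/min; O₂ fed = 1551 × 1.309 = 2030 mol/min.
N₂ fed = 2030 × 79/21 = 7638 mol/min.
Fuel reacted = 0.887 × 517 → ξ = 458.6 mol/min.
Outlet (n = n₀ + ν ξ):
  C₂H₅OH: 517 − 1(458.6) = 58.42
  O₂: 2030 − 3(458.6) = 654.5
  N₂: 7638 (inert)
  CO₂: 0 + 2(458.6) = 917.2
  H₂O: 0 + 3(458.6) = 1376
Dry total = 9268 mol/min; y_O₂ (dry) = 654.5 / 9268 = 0.07062.

0.0706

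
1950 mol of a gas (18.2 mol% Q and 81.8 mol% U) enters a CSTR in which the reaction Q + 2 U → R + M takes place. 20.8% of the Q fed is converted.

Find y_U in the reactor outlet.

0.771

Q reacted = 0.208 × 354.9 = 73.82 mol; ν_Q = −1, so ξ = 73.82/1 = 73.82 mol.
Outlet amounts (n = n₀ + ν ξ):
  Q: 354.9 − 1(73.82) = 281.1
  U: 1595 − 2(73.82) = 1447
  R: 0 + 1(73.82) = 73.82
  M: 0 + 1(73.82) = 73.82
Total out = 1876 mol; y_U = 1447 / 1876 = 0.7715.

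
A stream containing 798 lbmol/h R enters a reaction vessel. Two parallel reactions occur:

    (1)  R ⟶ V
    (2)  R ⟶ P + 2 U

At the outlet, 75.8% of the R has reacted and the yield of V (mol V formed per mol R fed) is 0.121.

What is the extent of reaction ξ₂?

Yield of V: 1ξ₁ / 798 = 0.121 → ξ₁ = 96.56 lbmol/h.
Conversion of R: 1ξ₁ + 1ξ₂ = 0.758 × 798 = 604.9 → ξ₂ = 508.3 lbmol/h.
Outlet amounts (n = n₀ + Σ ν·ξ):
  R: 798 − 1(96.56) − 1(508.3) = 193.1
  V: 0 + 1(96.56) = 96.56
  P: 0 + 1(508.3) = 508.3
  U: 0 + 2(508.3) = 1017

ξ₂ = 508 lbmol/h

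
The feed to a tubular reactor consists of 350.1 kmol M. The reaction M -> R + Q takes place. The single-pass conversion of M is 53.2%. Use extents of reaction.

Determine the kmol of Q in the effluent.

186 kmol

M reacted = 0.532 × 350.1 = 186.3 kmol; ν_M = −1, so ξ = 186.3/1 = 186.3 kmol.
Outlet amounts (n = n₀ + ν ξ):
  M: 350.1 − 1(186.3) = 163.8
  R: 0 + 1(186.3) = 186.3
  Q: 0 + 1(186.3) = 186.3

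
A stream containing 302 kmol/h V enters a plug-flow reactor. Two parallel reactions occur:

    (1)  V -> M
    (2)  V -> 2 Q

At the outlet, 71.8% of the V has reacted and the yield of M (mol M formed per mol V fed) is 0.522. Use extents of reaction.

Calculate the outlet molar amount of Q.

118 kmol/h

Yield of M: 1ξ₁ / 302 = 0.522 → ξ₁ = 157.6 kmol/h.
Conversion of V: 1ξ₁ + 1ξ₂ = 0.718 × 302 = 216.8 → ξ₂ = 59.19 kmol/h.
Outlet amounts (n = n₀ + Σ ν·ξ):
  V: 302 − 1(157.6) − 1(59.19) = 85.16
  M: 0 + 1(157.6) = 157.6
  Q: 0 + 2(59.19) = 118.4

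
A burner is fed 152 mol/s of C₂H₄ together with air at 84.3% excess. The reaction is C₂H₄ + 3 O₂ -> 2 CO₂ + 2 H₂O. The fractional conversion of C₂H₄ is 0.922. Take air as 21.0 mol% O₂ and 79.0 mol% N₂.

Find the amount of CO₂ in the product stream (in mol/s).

Stoichiometric O₂ = 3 × 152 = 456 mol/s; O₂ fed = 456 × 1.843 = 840.4 mol/s.
N₂ fed = 840.4 × 79/21 = 3162 mol/s.
Fuel reacted = 0.922 × 152 → ξ = 140.1 mol/s.
Outlet (n = n₀ + ν ξ):
  C₂H₄: 152 − 1(140.1) = 11.86
  O₂: 840.4 − 3(140.1) = 420
  N₂: 3162 (inert)
  CO₂: 0 + 2(140.1) = 280.3
  H₂O: 0 + 2(140.1) = 280.3

280 mol/s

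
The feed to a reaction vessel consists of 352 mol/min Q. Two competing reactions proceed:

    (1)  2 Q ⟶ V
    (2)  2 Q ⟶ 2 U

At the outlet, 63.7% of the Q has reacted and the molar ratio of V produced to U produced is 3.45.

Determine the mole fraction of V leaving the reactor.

0.385

Conversion of Q: Q consumed = 0.637 × 352 = 224.2 mol/min = 2ξ₁ + 2ξ₂.
Selectivity: 1ξ₁ / (2ξ₂) = 3.45 → ξ₁ = 6.9 ξ₂.
Substitute: (2·6.9 + 2) ξ₂ = 224.2 → ξ₂ = 14.19 mol/min, ξ₁ = 97.92 mol/min.
Outlet amounts (n = n₀ + Σ ν·ξ):
  Q: 352 − 2(97.92) − 2(14.19) = 127.8
  V: 0 + 1(97.92) = 97.92
  U: 0 + 2(14.19) = 28.38
Total out = 254.1 mol/min; y_V = 97.92 / 254.1 = 0.3854.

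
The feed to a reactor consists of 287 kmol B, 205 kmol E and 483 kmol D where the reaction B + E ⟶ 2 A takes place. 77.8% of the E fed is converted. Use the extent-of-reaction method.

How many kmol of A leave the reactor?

E reacted = 0.778 × 205 = 159.5 kmol; ν_E = −1, so ξ = 159.5/1 = 159.5 kmol.
Outlet amounts (n = n₀ + ν ξ):
  B: 287 − 1(159.5) = 127.5
  E: 205 − 1(159.5) = 45.51
  A: 0 + 2(159.5) = 319
  D: 483 (inert)

319 kmol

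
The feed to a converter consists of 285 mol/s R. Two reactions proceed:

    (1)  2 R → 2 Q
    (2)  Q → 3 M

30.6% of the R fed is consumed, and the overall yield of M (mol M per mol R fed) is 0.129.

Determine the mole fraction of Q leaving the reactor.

Conversion of R: R consumed = 2ξ₁ = 0.306 × 285 → ξ₁ = 43.6 mol/s.
Yield of M: 3ξ₂ / 285 = 0.129 → ξ₂ = 12.26 mol/s.
Outlet amounts (n = n₀ + Σ ν·ξ):
  R: 285 − 2(43.6) = 197.8
  Q: 0 + 2(43.6) − 1(12.26) = 74.95
  M: 0 + 3(12.26) = 36.77
Total out = 309.5 mol/s; y_Q = 74.95 / 309.5 = 0.2422.

0.242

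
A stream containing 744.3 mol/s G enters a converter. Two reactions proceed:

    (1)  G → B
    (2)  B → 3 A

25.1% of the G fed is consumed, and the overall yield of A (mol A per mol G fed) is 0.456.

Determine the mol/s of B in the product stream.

73.7 mol/s

Conversion of G: G consumed = 1ξ₁ = 0.251 × 744.3 → ξ₁ = 186.8 mol/s.
Yield of A: 3ξ₂ / 744.3 = 0.456 → ξ₂ = 113.1 mol/s.
Outlet amounts (n = n₀ + Σ ν·ξ):
  G: 744.3 − 1(186.8) = 557.5
  B: 0 + 1(186.8) − 1(113.1) = 73.69
  A: 0 + 3(113.1) = 339.4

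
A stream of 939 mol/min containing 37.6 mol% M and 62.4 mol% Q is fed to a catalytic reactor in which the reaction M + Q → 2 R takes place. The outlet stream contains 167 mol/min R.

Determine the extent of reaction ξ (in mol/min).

ξ = 83.5 mol/min

For R: n = n₀ + 2ξ → 167 = 0 + 2ξ, giving ξ = 83.5 mol/min.
Outlet amounts (n = n₀ + ν ξ):
  M: 353.1 − 1(83.5) = 269.6
  Q: 585.9 − 1(83.5) = 502.4
  R: 0 + 2(83.5) = 167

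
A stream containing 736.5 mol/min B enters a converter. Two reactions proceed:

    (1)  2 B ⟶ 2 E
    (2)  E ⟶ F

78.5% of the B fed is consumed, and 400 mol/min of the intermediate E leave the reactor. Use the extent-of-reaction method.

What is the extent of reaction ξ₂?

ξ₂ = 178 mol/min

Conversion of B: B consumed = 2ξ₁ = 0.785 × 736.5 → ξ₁ = 289.1 mol/min.
E balance: n_E = 0 + 2ξ₁ − 1ξ₂ = 400 → ξ₂ = (2·289.1 − 400)/1 = 178.2 mol/min.
Outlet amounts (n = n₀ + Σ ν·ξ):
  B: 736.5 − 2(289.1) = 158.3
  E: 0 + 2(289.1) − 1(178.2) = 400
  F: 0 + 1(178.2) = 178.2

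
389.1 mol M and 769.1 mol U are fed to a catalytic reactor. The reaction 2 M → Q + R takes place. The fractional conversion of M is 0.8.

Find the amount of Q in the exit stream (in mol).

156 mol

M reacted = 0.8 × 389.1 = 311.3 mol; ν_M = −2, so ξ = 311.3/2 = 155.6 mol.
Outlet amounts (n = n₀ + ν ξ):
  M: 389.1 − 2(155.6) = 77.82
  Q: 0 + 1(155.6) = 155.6
  R: 0 + 1(155.6) = 155.6
  U: 769.1 (inert)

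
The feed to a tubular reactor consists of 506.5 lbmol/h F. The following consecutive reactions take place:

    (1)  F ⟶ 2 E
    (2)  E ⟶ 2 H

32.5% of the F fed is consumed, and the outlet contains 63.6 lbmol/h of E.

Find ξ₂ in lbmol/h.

ξ₂ = 266 lbmol/h

Conversion of F: F consumed = 1ξ₁ = 0.325 × 506.5 → ξ₁ = 164.6 lbmol/h.
E balance: n_E = 0 + 2ξ₁ − 1ξ₂ = 63.6 → ξ₂ = (2·164.6 − 63.6)/1 = 265.6 lbmol/h.
Outlet amounts (n = n₀ + Σ ν·ξ):
  F: 506.5 − 1(164.6) = 341.9
  E: 0 + 2(164.6) − 1(265.6) = 63.6
  H: 0 + 2(265.6) = 531.2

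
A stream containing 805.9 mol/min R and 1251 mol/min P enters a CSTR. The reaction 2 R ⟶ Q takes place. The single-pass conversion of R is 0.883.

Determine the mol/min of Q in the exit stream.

R reacted = 0.883 × 805.9 = 711.6 mol/min; ν_R = −2, so ξ = 711.6/2 = 355.8 mol/min.
Outlet amounts (n = n₀ + ν ξ):
  R: 805.9 − 2(355.8) = 94.29
  Q: 0 + 1(355.8) = 355.8
  P: 1251 (inert)

356 mol/min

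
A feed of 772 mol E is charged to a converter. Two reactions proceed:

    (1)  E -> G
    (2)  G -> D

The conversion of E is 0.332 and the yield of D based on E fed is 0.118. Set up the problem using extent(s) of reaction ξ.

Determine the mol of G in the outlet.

Conversion of E: E consumed = 1ξ₁ = 0.332 × 772 → ξ₁ = 256.3 mol.
Yield of D: 1ξ₂ / 772 = 0.118 → ξ₂ = 91.1 mol.
Outlet amounts (n = n₀ + Σ ν·ξ):
  E: 772 − 1(256.3) = 515.7
  G: 0 + 1(256.3) − 1(91.1) = 165.2
  D: 0 + 1(91.1) = 91.1

165 mol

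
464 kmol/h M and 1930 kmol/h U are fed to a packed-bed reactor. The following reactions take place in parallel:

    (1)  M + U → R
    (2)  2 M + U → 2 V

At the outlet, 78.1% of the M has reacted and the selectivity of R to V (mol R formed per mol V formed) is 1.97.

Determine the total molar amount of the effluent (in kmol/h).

2090 kmol/h

Conversion of M: M consumed = 0.781 × 464 = 362.4 kmol/h = 1ξ₁ + 2ξ₂.
Selectivity: 1ξ₁ / (2ξ₂) = 1.97 → ξ₁ = 3.94 ξ₂.
Substitute: (1·3.94 + 2) ξ₂ = 362.4 → ξ₂ = 61.01 kmol/h, ξ₁ = 240.4 kmol/h.
Outlet amounts (n = n₀ + Σ ν·ξ):
  M: 464 − 1(240.4) − 2(61.01) = 101.6
  U: 1930 − 1(240.4) − 1(61.01) = 1629
  R: 0 + 1(240.4) = 240.4
  V: 0 + 2(61.01) = 122
Total out = 101.6 + 1629 + 240.4 + 122 = 2093 kmol/h.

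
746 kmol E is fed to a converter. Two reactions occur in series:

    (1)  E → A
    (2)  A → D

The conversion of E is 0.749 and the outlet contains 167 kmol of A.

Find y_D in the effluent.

Conversion of E: E consumed = 1ξ₁ = 0.749 × 746 → ξ₁ = 558.8 kmol.
A balance: n_A = 0 + 1ξ₁ − 1ξ₂ = 167 → ξ₂ = (1·558.8 − 167)/1 = 391.8 kmol.
Outlet amounts (n = n₀ + Σ ν·ξ):
  E: 746 − 1(558.8) = 187.2
  A: 0 + 1(558.8) − 1(391.8) = 167
  D: 0 + 1(391.8) = 391.8
Total out = 746 kmol; y_D = 391.8 / 746 = 0.5251.

0.525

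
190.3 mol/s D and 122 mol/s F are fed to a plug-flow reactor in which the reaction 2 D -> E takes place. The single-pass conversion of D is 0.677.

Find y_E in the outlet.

D reacted = 0.677 × 190.3 = 128.8 mol/s; ν_D = −2, so ξ = 128.8/2 = 64.42 mol/s.
Outlet amounts (n = n₀ + ν ξ):
  D: 190.3 − 2(64.42) = 61.47
  E: 0 + 1(64.42) = 64.42
  F: 122 (inert)
Total out = 247.9 mol/s; y_E = 64.42 / 247.9 = 0.2599.

0.26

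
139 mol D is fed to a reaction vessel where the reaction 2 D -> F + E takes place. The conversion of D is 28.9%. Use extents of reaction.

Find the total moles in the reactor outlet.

139 mol

D reacted = 0.289 × 139 = 40.17 mol; ν_D = −2, so ξ = 40.17/2 = 20.09 mol.
Outlet amounts (n = n₀ + ν ξ):
  D: 139 − 2(20.09) = 98.83
  F: 0 + 1(20.09) = 20.09
  E: 0 + 1(20.09) = 20.09
Total out = 98.83 + 20.09 + 20.09 = 139 mol.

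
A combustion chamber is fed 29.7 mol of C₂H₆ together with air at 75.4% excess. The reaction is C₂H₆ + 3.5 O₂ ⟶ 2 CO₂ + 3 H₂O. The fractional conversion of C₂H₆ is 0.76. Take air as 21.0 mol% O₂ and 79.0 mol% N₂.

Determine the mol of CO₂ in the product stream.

Stoichiometric O₂ = 3.5 × 29.7 = 104 mol; O₂ fed = 104 × 1.754 = 182.3 mol.
N₂ fed = 182.3 × 79/21 = 685.9 mol.
Fuel reacted = 0.76 × 29.7 → ξ = 22.57 mol.
Outlet (n = n₀ + ν ξ):
  C₂H₆: 29.7 − 1(22.57) = 7.128
  O₂: 182.3 − 3.5(22.57) = 103.3
  N₂: 685.9 (inert)
  CO₂: 0 + 2(22.57) = 45.14
  H₂O: 0 + 3(22.57) = 67.72

45.1 mol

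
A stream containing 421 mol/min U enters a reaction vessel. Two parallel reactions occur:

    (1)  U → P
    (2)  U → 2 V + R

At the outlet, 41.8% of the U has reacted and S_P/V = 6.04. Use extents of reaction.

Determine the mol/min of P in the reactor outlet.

163 mol/min

Conversion of U: U consumed = 0.418 × 421 = 176 mol/min = 1ξ₁ + 1ξ₂.
Selectivity: 1ξ₁ / (2ξ₂) = 6.04 → ξ₁ = 12.08 ξ₂.
Substitute: (1·12.08 + 1) ξ₂ = 176 → ξ₂ = 13.45 mol/min, ξ₁ = 162.5 mol/min.
Outlet amounts (n = n₀ + Σ ν·ξ):
  U: 421 − 1(162.5) − 1(13.45) = 245
  P: 0 + 1(162.5) = 162.5
  V: 0 + 2(13.45) = 26.91
  R: 0 + 1(13.45) = 13.45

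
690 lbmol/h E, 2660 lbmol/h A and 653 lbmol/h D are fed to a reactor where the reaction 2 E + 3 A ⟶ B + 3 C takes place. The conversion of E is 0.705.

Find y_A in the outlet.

0.513

E reacted = 0.705 × 690 = 486.4 lbmol/h; ν_E = −2, so ξ = 486.4/2 = 243.2 lbmol/h.
Outlet amounts (n = n₀ + ν ξ):
  E: 690 − 2(243.2) = 203.6
  A: 2660 − 3(243.2) = 1930
  B: 0 + 1(243.2) = 243.2
  C: 0 + 3(243.2) = 729.7
  D: 653 (inert)
Total out = 3760 lbmol/h; y_A = 1930 / 3760 = 0.5134.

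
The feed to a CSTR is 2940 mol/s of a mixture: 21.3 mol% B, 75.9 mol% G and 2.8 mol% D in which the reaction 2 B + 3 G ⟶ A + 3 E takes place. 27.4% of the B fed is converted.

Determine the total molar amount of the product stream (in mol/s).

B reacted = 0.274 × 626.2 = 171.6 mol/s; ν_B = −2, so ξ = 171.6/2 = 85.79 mol/s.
Outlet amounts (n = n₀ + ν ξ):
  B: 626.2 − 2(85.79) = 454.6
  G: 2231 − 3(85.79) = 1974
  A: 0 + 1(85.79) = 85.79
  E: 0 + 3(85.79) = 257.4
  D: 82.32 (inert)
Total out = 454.6 + 1974 + 85.79 + 257.4 + 82.32 = 2854 mol/s.

2850 mol/s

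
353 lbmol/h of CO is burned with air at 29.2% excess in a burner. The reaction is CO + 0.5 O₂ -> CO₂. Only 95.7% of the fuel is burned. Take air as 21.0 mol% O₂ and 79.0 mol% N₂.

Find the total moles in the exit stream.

1270 lbmol/h

Stoichiometric O₂ = 0.5 × 353 = 176.5 lbmol/h; O₂ fed = 176.5 × 1.292 = 228 lbmol/h.
N₂ fed = 228 × 79/21 = 857.9 lbmol/h.
Fuel reacted = 0.957 × 353 → ξ = 337.8 lbmol/h.
Outlet (n = n₀ + ν ξ):
  CO: 353 − 1(337.8) = 15.18
  O₂: 228 − 0.5(337.8) = 59.13
  N₂: 857.9 (inert)
  CO₂: 0 + 1(337.8) = 337.8
Total out = 15.18 + 59.13 + 857.9 + 337.8 = 1270 lbmol/h.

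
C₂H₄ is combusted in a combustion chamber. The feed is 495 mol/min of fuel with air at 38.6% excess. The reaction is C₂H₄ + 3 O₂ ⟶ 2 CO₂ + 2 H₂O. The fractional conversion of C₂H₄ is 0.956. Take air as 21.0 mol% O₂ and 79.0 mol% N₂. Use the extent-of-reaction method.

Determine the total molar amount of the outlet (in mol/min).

Stoichiometric O₂ = 3 × 495 = 1485 mol/min; O₂ fed = 1485 × 1.386 = 2058 mol/min.
N₂ fed = 2058 × 79/21 = 7743 mol/min.
Fuel reacted = 0.956 × 495 → ξ = 473.2 mol/min.
Outlet (n = n₀ + ν ξ):
  C₂H₄: 495 − 1(473.2) = 21.78
  O₂: 2058 − 3(473.2) = 638.6
  N₂: 7743 (inert)
  CO₂: 0 + 2(473.2) = 946.4
  H₂O: 0 + 2(473.2) = 946.4
Total out = 21.78 + 638.6 + 7743 + 946.4 + 946.4 = 10300 mol/min.

10300 mol/min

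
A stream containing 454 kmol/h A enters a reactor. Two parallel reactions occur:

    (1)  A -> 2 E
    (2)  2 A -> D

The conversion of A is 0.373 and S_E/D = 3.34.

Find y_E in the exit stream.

Conversion of A: A consumed = 0.373 × 454 = 169.3 kmol/h = 1ξ₁ + 2ξ₂.
Selectivity: 2ξ₁ / (1ξ₂) = 3.34 → ξ₁ = 1.67 ξ₂.
Substitute: (1·1.67 + 2) ξ₂ = 169.3 → ξ₂ = 46.14 kmol/h, ξ₁ = 77.06 kmol/h.
Outlet amounts (n = n₀ + Σ ν·ξ):
  A: 454 − 1(77.06) − 2(46.14) = 284.7
  E: 0 + 2(77.06) = 154.1
  D: 0 + 1(46.14) = 46.14
Total out = 484.9 kmol/h; y_E = 154.1 / 484.9 = 0.3178.

0.318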